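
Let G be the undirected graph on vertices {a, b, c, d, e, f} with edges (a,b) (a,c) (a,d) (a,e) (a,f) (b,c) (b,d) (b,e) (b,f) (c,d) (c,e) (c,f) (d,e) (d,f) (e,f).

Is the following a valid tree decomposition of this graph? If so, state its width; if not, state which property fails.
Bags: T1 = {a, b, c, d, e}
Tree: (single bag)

No — vertex f appears in no bag.

A tree decomposition must satisfy three properties: every vertex lies in some bag; for every edge, both endpoints lie together in some bag; and for every vertex, the bags containing it form a connected subtree. Here vertex f appears in no bag, so the decomposition is invalid.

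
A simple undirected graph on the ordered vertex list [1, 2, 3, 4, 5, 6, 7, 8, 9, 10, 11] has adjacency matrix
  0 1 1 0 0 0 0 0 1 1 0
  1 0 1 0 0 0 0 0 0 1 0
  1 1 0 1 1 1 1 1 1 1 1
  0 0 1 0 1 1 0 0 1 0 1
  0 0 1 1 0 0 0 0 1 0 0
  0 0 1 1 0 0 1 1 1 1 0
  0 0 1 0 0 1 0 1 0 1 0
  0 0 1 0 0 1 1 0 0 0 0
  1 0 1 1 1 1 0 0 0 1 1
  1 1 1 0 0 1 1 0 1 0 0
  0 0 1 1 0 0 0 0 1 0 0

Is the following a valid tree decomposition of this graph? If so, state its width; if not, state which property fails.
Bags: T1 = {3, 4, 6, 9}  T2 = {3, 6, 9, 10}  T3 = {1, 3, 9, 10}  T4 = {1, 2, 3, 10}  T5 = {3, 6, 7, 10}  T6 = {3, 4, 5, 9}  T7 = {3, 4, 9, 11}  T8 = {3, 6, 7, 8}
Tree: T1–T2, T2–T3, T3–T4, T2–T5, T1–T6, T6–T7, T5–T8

Yes; width 3.

Vertex coverage: the bags together contain {1, 2, 3, 4, 5, 6, 7, 8, 9, 10, 11}, the full vertex set. Edge coverage: each edge of G has both endpoints in at least one bag. Running intersection: for every vertex, the bags containing it form a connected subtree. All three properties hold, so this is a valid tree decomposition of width max|bag| − 1 = 3, and hence tw(G) ≤ 3.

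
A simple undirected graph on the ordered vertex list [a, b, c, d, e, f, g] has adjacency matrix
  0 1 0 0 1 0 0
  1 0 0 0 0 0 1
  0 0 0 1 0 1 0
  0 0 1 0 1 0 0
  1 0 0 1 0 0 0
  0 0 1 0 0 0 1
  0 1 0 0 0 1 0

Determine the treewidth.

A width-2 tree decomposition is:
Bags: B1 = {a, b, e}  B2 = {b, d, e}  B3 = {b, c, d}  B4 = {b, c, f}  B5 = {b, f, g}
Tree: B1–B2, B2–B3, B3–B4, B4–B5
The largest bag has 3 vertices, giving width 2; this decomposition certifies tw(G) ≤ 2. The edges b–a–e–d–c–f–g–b form a cycle, so G is not a tree and its treewidth is at least 2. Hence tw(G) = 2 exactly.

2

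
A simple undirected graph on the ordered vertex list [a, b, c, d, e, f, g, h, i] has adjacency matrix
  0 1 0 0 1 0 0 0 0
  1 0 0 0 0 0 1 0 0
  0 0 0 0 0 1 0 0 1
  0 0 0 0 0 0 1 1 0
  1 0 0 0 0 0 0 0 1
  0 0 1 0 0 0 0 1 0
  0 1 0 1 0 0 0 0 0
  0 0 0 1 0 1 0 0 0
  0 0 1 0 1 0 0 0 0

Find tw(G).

A width-2 tree decomposition is:
Bags: B1 = {d, f, h}  B2 = {d, f, g}  B3 = {b, f, g}  B4 = {a, b, f}  B5 = {a, e, f}  B6 = {e, f, i}  B7 = {c, f, i}
Tree: B1–B2, B2–B3, B3–B4, B4–B5, B5–B6, B6–B7
Each bag holds 3 vertices, so the decomposition has width 2, which upper-bounds the treewidth. The edges f–h–d–g–b–a–e–i–c–f form a cycle, so G is not a tree and its treewidth is at least 2. Combining the bounds, tw(G) = 2.

2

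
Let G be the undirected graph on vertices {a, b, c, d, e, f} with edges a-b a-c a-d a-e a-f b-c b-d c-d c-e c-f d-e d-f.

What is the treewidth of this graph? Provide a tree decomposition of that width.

Treewidth 3.
One optimal decomposition is:
Bags: B1 = {a, c, d, e}  B2 = {a, c, d, f}  B3 = {a, b, c, d}
Tree: B1–B2, B1–B3

Each bag holds 4 vertices, so the decomposition has width 3, which upper-bounds the treewidth. On the other hand G contains the 4-clique {a, c, d, e}. A clique must lie in a single bag of any decomposition, so no decomposition can have width below 3. Hence tw(G) = 3 exactly.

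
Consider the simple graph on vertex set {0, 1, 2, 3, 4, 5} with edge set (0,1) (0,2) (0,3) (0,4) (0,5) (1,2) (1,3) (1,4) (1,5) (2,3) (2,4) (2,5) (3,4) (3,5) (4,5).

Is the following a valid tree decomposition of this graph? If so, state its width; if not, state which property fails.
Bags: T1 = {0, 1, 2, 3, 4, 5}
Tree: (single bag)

Checking the three conditions: (i) the bags cover all of {0, 1, 2, 3, 4, 5}; (ii) for each edge, some bag contains both endpoints; (iii) the bags containing any fixed vertex form a subtree. All hold, so the decomposition is valid with width 6 − 1 = 5.

Yes; width 5.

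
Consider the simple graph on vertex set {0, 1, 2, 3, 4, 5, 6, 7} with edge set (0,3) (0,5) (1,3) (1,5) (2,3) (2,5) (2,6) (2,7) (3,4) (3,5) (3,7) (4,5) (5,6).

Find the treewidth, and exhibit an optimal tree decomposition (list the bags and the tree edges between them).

Treewidth 2.
One such decomposition:
Bags: B1 = {3, 4, 5}  B2 = {2, 3, 5}  B3 = {2, 3, 7}  B4 = {1, 3, 5}  B5 = {2, 5, 6}  B6 = {0, 3, 5}
Tree: B1–B2, B2–B3, B2–B4, B2–B5, B1–B6

The largest bag has 3 vertices, giving width 2; this decomposition certifies tw(G) ≤ 2. Conversely, {0, 3, 5} is a clique of size 3, and the vertices of any clique must share a bag in every tree decomposition; so some bag has ≥ 3 vertices and tw(G) ≥ 2. Therefore the treewidth is 2.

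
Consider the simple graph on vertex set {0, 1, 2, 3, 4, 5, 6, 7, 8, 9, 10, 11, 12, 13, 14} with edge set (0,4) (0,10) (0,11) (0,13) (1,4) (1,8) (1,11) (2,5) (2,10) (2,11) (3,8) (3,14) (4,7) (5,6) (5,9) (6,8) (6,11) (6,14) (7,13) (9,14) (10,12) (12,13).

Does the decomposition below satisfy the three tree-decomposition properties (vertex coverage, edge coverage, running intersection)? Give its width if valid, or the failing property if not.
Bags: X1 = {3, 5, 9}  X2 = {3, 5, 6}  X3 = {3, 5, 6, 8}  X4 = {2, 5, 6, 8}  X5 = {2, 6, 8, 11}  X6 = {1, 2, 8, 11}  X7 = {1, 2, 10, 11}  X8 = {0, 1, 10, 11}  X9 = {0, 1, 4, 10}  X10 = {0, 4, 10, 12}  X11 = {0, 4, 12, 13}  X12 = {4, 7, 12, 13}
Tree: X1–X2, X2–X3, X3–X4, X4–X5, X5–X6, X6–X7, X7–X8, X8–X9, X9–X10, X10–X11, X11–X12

No — vertex 14 appears in no bag.

A tree decomposition must satisfy three properties: every vertex lies in some bag; for every edge, both endpoints lie together in some bag; and for every vertex, the bags containing it form a connected subtree. Here vertex 14 appears in no bag, so the decomposition is invalid.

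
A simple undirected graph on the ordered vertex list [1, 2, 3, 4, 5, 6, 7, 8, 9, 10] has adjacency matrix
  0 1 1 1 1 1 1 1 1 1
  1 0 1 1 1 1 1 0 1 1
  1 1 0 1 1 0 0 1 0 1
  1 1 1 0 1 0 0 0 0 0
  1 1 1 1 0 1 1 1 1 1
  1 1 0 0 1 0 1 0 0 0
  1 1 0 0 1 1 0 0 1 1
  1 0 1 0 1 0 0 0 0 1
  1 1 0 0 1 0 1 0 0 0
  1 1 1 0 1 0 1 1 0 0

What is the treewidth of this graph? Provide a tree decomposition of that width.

Treewidth 4.
One optimal decomposition is:
Bags: B1 = {1, 2, 5, 7, 10}  B2 = {1, 2, 3, 5, 10}  B3 = {1, 2, 5, 6, 7}  B4 = {1, 2, 3, 4, 5}  B5 = {1, 2, 5, 7, 9}  B6 = {1, 3, 5, 8, 10}
Tree: B1–B2, B1–B3, B2–B4, B3–B5, B2–B6

Every bag has size at most 5, so the width is 5 − 1 = 4 and tw(G) ≤ 4. Conversely, {1, 3, 5, 8, 10} is a clique of size 5, and the vertices of any clique must share a bag in every tree decomposition; so some bag has ≥ 5 vertices and tw(G) ≥ 4. Hence tw(G) = 4 exactly.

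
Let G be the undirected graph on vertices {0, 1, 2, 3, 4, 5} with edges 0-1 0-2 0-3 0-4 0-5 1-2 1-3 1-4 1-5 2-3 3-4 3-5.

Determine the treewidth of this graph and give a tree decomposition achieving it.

Each bag holds 4 vertices, so the decomposition has width 3, which upper-bounds the treewidth. On the other hand G contains the 4-clique {0, 1, 2, 3}. A clique must lie in a single bag of any decomposition, so no decomposition can have width below 3. Therefore the treewidth is 3.

Treewidth 3.
One such decomposition:
Bags: B1 = {0, 1, 2, 3}  B2 = {0, 1, 3, 5}  B3 = {0, 1, 3, 4}
Tree: B1–B2, B1–B3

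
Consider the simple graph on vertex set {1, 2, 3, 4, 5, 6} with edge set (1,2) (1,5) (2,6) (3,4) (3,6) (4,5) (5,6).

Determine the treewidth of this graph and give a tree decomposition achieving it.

Treewidth 2.
One optimal decomposition is:
Bags: B1 = {3, 4, 6}  B2 = {4, 5, 6}  B3 = {2, 5, 6}  B4 = {1, 2, 5}
Tree: B1–B2, B2–B3, B3–B4

The largest bag has 3 vertices, giving width 2; this decomposition certifies tw(G) ≤ 2. The edges 3–4–5–6–3 form a cycle, so G is not a tree and its treewidth is at least 2. The upper and lower bounds meet at 2, so that is the treewidth.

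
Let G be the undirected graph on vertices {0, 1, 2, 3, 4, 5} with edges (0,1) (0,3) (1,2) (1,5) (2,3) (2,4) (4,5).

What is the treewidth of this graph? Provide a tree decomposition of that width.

Treewidth 2.
One optimal decomposition is:
Bags: B1 = {1, 4, 5}  B2 = {1, 2, 4}  B3 = {0, 1, 2}  B4 = {0, 2, 3}
Tree: B1–B2, B2–B3, B3–B4

The largest bag has 3 vertices, giving width 2; this decomposition certifies tw(G) ≤ 2. Since 5–4–2–1–5 is a cycle in G, G is not acyclic. Forests are exactly the graphs of treewidth ≤ 1, so tw(G) ≥ 2. Hence tw(G) = 2 exactly.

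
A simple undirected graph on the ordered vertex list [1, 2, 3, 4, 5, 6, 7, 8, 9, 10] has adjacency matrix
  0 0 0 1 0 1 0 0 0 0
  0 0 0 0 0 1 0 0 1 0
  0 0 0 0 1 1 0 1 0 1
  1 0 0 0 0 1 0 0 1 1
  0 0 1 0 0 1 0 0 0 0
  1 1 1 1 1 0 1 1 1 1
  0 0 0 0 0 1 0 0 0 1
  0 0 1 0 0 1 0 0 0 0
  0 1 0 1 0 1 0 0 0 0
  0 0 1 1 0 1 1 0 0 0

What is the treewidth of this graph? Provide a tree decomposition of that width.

Treewidth 2.
Bags: B1 = {6, 7, 10}  B2 = {4, 6, 10}  B3 = {3, 6, 10}  B4 = {3, 6, 8}  B5 = {1, 4, 6}  B6 = {4, 6, 9}  B7 = {2, 6, 9}  B8 = {3, 5, 6}
Tree: B1–B2, B1–B3, B3–B4, B2–B5, B5–B6, B6–B7, B4–B8

Each bag holds 3 vertices, so the decomposition has width 2, which upper-bounds the treewidth. Conversely, {1, 4, 6} is a clique of size 3, and the vertices of any clique must share a bag in every tree decomposition; so some bag has ≥ 3 vertices and tw(G) ≥ 2. Therefore the treewidth is 2.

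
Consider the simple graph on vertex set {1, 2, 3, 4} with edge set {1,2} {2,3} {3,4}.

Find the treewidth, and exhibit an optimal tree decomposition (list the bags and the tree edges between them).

Treewidth 1.
Bags: B1 = {3, 4}  B2 = {2, 3}  B3 = {1, 2}
Tree: B1–B2, B2–B3

The largest bag has 2 vertices, giving width 1; this decomposition certifies tw(G) ≤ 1. Any graph with an edge has treewidth ≥ 1, and G has the edge 4–3. Therefore the treewidth is 1.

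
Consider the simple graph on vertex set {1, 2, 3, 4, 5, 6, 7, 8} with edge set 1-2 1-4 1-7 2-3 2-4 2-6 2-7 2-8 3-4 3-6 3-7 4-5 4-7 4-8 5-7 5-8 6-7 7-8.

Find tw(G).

3

A width-3 tree decomposition is:
Bags: B1 = {2, 4, 7, 8}  B2 = {4, 5, 7, 8}  B3 = {2, 3, 4, 7}  B4 = {2, 3, 6, 7}  B5 = {1, 2, 4, 7}
Tree: B1–B2, B1–B3, B3–B4, B1–B5
Each bag holds 4 vertices, so the decomposition has width 3, which upper-bounds the treewidth. Conversely, {2, 4, 7, 8} is a clique of size 4, and the vertices of any clique must share a bag in every tree decomposition; so some bag has ≥ 4 vertices and tw(G) ≥ 3. Combining the bounds, tw(G) = 3.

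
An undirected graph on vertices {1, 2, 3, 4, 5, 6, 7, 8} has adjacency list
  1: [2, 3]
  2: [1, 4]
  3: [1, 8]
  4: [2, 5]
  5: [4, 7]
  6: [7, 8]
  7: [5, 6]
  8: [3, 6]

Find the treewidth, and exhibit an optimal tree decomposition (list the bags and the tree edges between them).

Treewidth 2.
One such decomposition:
Bags: B1 = {4, 5, 7}  B2 = {2, 4, 7}  B3 = {1, 2, 7}  B4 = {1, 3, 7}  B5 = {3, 7, 8}  B6 = {6, 7, 8}
Tree: B1–B2, B2–B3, B3–B4, B4–B5, B5–B6

Every bag has size at most 3, so the width is 3 − 1 = 2 and tw(G) ≤ 2. The edges 7–5–4–2–1–3–8–6–7 form a cycle, so G is not a tree and its treewidth is at least 2. Hence tw(G) = 2 exactly.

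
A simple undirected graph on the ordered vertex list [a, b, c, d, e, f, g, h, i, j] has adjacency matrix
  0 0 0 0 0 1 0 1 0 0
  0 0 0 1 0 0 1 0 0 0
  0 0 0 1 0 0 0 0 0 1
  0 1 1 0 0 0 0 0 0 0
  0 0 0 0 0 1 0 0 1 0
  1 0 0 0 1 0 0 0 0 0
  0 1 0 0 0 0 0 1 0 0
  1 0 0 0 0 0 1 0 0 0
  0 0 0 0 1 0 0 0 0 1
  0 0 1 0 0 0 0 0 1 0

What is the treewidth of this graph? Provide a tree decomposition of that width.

Treewidth 2.
One such decomposition:
Bags: B1 = {c, i, j}  B2 = {c, e, i}  B3 = {c, e, f}  B4 = {a, c, f}  B5 = {a, c, h}  B6 = {c, g, h}  B7 = {b, c, g}  B8 = {b, c, d}
Tree: B1–B2, B2–B3, B3–B4, B4–B5, B5–B6, B6–B7, B7–B8

Every bag has size at most 3, so the width is 3 − 1 = 2 and tw(G) ≤ 2. For the lower bound, G contains the cycle c–j–i–e–f–a–h–g–b–d–c, so G is not a forest; only forests have treewidth ≤ 1, hence tw(G) ≥ 2. The upper and lower bounds meet at 2, so that is the treewidth.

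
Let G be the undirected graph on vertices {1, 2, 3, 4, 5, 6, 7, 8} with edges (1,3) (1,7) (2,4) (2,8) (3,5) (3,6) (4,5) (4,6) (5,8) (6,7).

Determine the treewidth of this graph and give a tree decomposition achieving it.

Every bag has size at most 3, so the width is 3 − 1 = 2 and tw(G) ≤ 2. The edges 1–7–6–3–1 form a cycle, so G is not a tree and its treewidth is at least 2. Therefore the treewidth is 2.

Treewidth 2.
One such decomposition:
Bags: B1 = {1, 3, 7}  B2 = {3, 6, 7}  B3 = {3, 5, 6}  B4 = {4, 5, 6}  B5 = {4, 5, 8}  B6 = {2, 4, 8}
Tree: B1–B2, B2–B3, B3–B4, B4–B5, B5–B6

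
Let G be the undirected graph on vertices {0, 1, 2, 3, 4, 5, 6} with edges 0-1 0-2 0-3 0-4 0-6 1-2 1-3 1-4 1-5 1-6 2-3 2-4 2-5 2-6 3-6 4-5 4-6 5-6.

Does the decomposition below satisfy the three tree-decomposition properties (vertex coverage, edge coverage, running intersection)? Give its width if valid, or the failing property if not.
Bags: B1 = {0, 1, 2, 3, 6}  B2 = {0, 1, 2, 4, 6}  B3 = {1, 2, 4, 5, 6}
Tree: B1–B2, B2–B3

Yes; width 4.

Checking the three conditions: (i) the bags cover all of {0, 1, 2, 3, 4, 5, 6}; (ii) for each edge, some bag contains both endpoints; (iii) the bags containing any fixed vertex form a subtree. All hold, so the decomposition is valid with width 5 − 1 = 4.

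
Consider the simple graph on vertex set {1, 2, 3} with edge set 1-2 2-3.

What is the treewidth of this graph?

A width-1 tree decomposition is:
Bags: B1 = {2, 3}  B2 = {1, 2}
Tree: B1–B2
Each bag holds 2 vertices, so the decomposition has width 1, which upper-bounds the treewidth. Since G has at least one edge (e.g. 3–2), it is not an edgeless graph, so tw(G) ≥ 1. Hence tw(G) = 1 exactly.

1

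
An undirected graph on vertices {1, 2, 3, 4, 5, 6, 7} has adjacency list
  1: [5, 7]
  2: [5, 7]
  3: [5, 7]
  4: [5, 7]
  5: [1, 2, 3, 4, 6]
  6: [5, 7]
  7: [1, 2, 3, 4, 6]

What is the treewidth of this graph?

A width-2 tree decomposition is:
Bags: B1 = {1, 5, 7}  B2 = {3, 5, 7}  B3 = {5, 6, 7}  B4 = {4, 5, 7}  B5 = {2, 5, 7}
Tree: B1–B2, B2–B3, B3–B4, B4–B5
Every bag has size at most 3, so the width is 3 − 1 = 2 and tw(G) ≤ 2. Since 7–1–5–3–7 is a cycle in G, G is not acyclic. Forests are exactly the graphs of treewidth ≤ 1, so tw(G) ≥ 2. Combining the bounds, tw(G) = 2.

2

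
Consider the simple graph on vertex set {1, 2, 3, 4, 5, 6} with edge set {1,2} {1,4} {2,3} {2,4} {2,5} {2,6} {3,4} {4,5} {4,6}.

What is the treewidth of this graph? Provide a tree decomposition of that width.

Each bag holds 3 vertices, so the decomposition has width 2, which upper-bounds the treewidth. Conversely, {1, 2, 4} is a clique of size 3, and the vertices of any clique must share a bag in every tree decomposition; so some bag has ≥ 3 vertices and tw(G) ≥ 2. The upper and lower bounds meet at 2, so that is the treewidth.

Treewidth 2.
One optimal decomposition is:
Bags: B1 = {2, 3, 4}  B2 = {1, 2, 4}  B3 = {2, 4, 6}  B4 = {2, 4, 5}
Tree: B1–B2, B1–B3, B2–B4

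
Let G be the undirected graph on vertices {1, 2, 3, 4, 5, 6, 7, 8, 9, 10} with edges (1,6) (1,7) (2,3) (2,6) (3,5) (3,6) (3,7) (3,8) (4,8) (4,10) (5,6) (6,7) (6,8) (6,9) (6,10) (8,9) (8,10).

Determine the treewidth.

2

A width-2 tree decomposition is:
Bags: B1 = {6, 8, 9}  B2 = {6, 8, 10}  B3 = {3, 6, 8}  B4 = {3, 6, 7}  B5 = {2, 3, 6}  B6 = {3, 5, 6}  B7 = {1, 6, 7}  B8 = {4, 8, 10}
Tree: B1–B2, B2–B3, B3–B4, B4–B5, B5–B6, B4–B7, B2–B8
Each bag holds 3 vertices, so the decomposition has width 2, which upper-bounds the treewidth. Conversely, {4, 8, 10} is a clique of size 3, and the vertices of any clique must share a bag in every tree decomposition; so some bag has ≥ 3 vertices and tw(G) ≥ 2. The upper and lower bounds meet at 2, so that is the treewidth.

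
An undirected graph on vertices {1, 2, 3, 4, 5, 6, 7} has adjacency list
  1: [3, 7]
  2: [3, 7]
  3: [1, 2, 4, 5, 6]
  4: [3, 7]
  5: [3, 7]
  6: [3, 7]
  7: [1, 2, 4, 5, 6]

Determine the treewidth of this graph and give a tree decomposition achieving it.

Every bag has size at most 3, so the width is 3 − 1 = 2 and tw(G) ≤ 2. For the lower bound, G contains the cycle 3–2–7–4–3, so G is not a forest; only forests have treewidth ≤ 1, hence tw(G) ≥ 2. The upper and lower bounds meet at 2, so that is the treewidth.

Treewidth 2.
One such decomposition:
Bags: B1 = {2, 3, 7}  B2 = {3, 4, 7}  B3 = {3, 5, 7}  B4 = {1, 3, 7}  B5 = {3, 6, 7}
Tree: B1–B2, B2–B3, B3–B4, B4–B5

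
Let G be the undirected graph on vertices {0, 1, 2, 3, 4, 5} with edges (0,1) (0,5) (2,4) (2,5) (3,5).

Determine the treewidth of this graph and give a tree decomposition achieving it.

Treewidth 1.
Bags: B1 = {0, 5}  B2 = {2, 5}  B3 = {2, 4}  B4 = {0, 1}  B5 = {3, 5}
Tree: B1–B2, B2–B3, B1–B4, B2–B5

The largest bag has 2 vertices, giving width 1; this decomposition certifies tw(G) ≤ 1. Since G has at least one edge (e.g. 0–5), it is not an edgeless graph, so tw(G) ≥ 1. Combining the bounds, tw(G) = 1.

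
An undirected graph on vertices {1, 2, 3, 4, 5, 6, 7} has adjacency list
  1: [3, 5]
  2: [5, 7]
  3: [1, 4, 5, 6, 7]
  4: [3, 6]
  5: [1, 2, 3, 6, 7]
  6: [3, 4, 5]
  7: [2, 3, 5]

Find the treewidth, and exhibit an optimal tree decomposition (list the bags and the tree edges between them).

Treewidth 2.
Bags: B1 = {3, 4, 6}  B2 = {3, 5, 6}  B3 = {3, 5, 7}  B4 = {2, 5, 7}  B5 = {1, 3, 5}
Tree: B1–B2, B2–B3, B3–B4, B3–B5

The largest bag has 3 vertices, giving width 2; this decomposition certifies tw(G) ≤ 2. Conversely, {2, 5, 7} is a clique of size 3, and the vertices of any clique must share a bag in every tree decomposition; so some bag has ≥ 3 vertices and tw(G) ≥ 2. The upper and lower bounds meet at 2, so that is the treewidth.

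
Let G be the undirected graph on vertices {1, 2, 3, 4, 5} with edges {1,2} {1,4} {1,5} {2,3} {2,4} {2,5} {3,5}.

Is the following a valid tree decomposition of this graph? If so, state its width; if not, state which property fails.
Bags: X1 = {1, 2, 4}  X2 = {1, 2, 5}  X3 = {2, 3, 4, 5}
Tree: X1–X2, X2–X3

No — bags containing vertex 4 are not connected in the tree.

A tree decomposition must satisfy three properties: every vertex lies in some bag; for every edge, both endpoints lie together in some bag; and for every vertex, the bags containing it form a connected subtree. Here bags containing vertex 4 are not connected in the tree, so the decomposition is invalid.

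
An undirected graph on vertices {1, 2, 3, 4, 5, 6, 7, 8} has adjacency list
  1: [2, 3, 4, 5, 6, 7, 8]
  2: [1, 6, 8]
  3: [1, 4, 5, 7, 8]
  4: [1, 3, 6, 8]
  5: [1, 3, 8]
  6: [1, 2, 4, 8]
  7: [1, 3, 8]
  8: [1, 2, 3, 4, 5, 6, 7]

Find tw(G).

3

A width-3 tree decomposition is:
Bags: B1 = {1, 3, 7, 8}  B2 = {1, 3, 4, 8}  B3 = {1, 4, 6, 8}  B4 = {1, 2, 6, 8}  B5 = {1, 3, 5, 8}
Tree: B1–B2, B2–B3, B3–B4, B1–B5
The largest bag has 4 vertices, giving width 3; this decomposition certifies tw(G) ≤ 3. On the other hand G contains the 4-clique {1, 2, 6, 8}. A clique must lie in a single bag of any decomposition, so no decomposition can have width below 3. Combining the bounds, tw(G) = 3.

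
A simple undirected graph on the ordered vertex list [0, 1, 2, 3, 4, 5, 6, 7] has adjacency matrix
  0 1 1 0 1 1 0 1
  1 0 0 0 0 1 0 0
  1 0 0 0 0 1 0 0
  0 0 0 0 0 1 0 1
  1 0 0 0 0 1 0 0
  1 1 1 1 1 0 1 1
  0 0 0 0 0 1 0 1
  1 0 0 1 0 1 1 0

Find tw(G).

2

A width-2 tree decomposition is:
Bags: B1 = {0, 5, 7}  B2 = {0, 4, 5}  B3 = {0, 1, 5}  B4 = {5, 6, 7}  B5 = {3, 5, 7}  B6 = {0, 2, 5}
Tree: B1–B2, B1–B3, B1–B4, B4–B5, B2–B6
Every bag has size at most 3, so the width is 3 − 1 = 2 and tw(G) ≤ 2. For the lower bound, the 3 vertices {0, 1, 5} are pairwise adjacent, and any tree decomposition puts a clique entirely inside one bag — forcing width ≥ 2. Hence tw(G) = 2 exactly.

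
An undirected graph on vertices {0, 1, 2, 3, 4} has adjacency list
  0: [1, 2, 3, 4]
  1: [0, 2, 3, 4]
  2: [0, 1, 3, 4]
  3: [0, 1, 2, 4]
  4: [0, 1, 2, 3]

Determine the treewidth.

A width-4 tree decomposition is:
Bags: B1 = {0, 1, 2, 3, 4}
Tree: (single bag)
With just one bag of size 5, the width is 5 − 1 = 4, so tw(G) ≤ 4. For the lower bound, the 5 vertices {0, 1, 2, 3, 4} are pairwise adjacent, and any tree decomposition puts a clique entirely inside one bag — forcing width ≥ 4. Combining the bounds, tw(G) = 4.

4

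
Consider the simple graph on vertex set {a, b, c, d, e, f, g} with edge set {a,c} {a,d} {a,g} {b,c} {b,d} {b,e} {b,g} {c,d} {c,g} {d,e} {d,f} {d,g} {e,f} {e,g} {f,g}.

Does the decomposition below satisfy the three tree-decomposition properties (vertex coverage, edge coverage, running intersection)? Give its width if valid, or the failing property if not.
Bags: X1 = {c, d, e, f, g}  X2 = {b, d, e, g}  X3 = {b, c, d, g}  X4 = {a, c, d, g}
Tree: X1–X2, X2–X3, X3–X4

No — bags containing vertex c are not connected in the tree.

A tree decomposition must satisfy three properties: every vertex lies in some bag; for every edge, both endpoints lie together in some bag; and for every vertex, the bags containing it form a connected subtree. Here bags containing vertex c are not connected in the tree, so the decomposition is invalid.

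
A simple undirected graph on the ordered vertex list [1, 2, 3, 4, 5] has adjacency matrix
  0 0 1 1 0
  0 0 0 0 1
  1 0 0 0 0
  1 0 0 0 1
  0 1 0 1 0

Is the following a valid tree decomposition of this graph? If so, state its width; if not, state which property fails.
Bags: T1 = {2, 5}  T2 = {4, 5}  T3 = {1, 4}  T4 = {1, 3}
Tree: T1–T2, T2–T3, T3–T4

Vertex coverage: the bags together contain {1, 2, 3, 4, 5}, the full vertex set. Edge coverage: each edge of G has both endpoints in at least one bag. Running intersection: for every vertex, the bags containing it form a connected subtree. All three properties hold, so this is a valid tree decomposition of width max|bag| − 1 = 1, and hence tw(G) ≤ 1.

Yes; width 1.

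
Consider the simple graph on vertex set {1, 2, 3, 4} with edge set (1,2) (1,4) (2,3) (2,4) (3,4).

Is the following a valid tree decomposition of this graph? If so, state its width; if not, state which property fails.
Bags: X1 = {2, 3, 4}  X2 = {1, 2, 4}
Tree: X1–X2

Yes; width 2.

Checking the three conditions: (i) the bags cover all of {1, 2, 3, 4}; (ii) for each edge, some bag contains both endpoints; (iii) the bags containing any fixed vertex form a subtree. All hold, so the decomposition is valid with width 3 − 1 = 2.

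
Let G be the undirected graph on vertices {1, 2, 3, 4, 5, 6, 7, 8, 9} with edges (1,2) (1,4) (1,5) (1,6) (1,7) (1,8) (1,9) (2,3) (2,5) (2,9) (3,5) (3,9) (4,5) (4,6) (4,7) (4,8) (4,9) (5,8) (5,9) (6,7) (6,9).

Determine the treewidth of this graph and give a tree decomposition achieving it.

Each bag holds 4 vertices, so the decomposition has width 3, which upper-bounds the treewidth. For the lower bound, the 4 vertices {1, 2, 5, 9} are pairwise adjacent, and any tree decomposition puts a clique entirely inside one bag — forcing width ≥ 3. Hence tw(G) = 3 exactly.

Treewidth 3.
One such decomposition:
Bags: B1 = {1, 4, 5, 9}  B2 = {1, 2, 5, 9}  B3 = {1, 4, 5, 8}  B4 = {1, 4, 6, 9}  B5 = {1, 4, 6, 7}  B6 = {2, 3, 5, 9}
Tree: B1–B2, B1–B3, B1–B4, B4–B5, B2–B6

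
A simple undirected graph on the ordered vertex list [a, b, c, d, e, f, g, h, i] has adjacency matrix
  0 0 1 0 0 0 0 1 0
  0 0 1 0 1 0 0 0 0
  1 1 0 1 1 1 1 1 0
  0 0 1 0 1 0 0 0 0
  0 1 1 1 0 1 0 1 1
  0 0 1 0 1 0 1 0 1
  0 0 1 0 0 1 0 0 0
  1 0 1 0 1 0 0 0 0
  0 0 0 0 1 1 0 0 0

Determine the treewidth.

2

A width-2 tree decomposition is:
Bags: B1 = {c, e, f}  B2 = {b, c, e}  B3 = {c, f, g}  B4 = {c, e, h}  B5 = {e, f, i}  B6 = {a, c, h}  B7 = {c, d, e}
Tree: B1–B2, B1–B3, B1–B4, B1–B5, B4–B6, B2–B7
Each bag holds 3 vertices, so the decomposition has width 2, which upper-bounds the treewidth. For the lower bound, the 3 vertices {c, f, g} are pairwise adjacent, and any tree decomposition puts a clique entirely inside one bag — forcing width ≥ 2. Therefore the treewidth is 2.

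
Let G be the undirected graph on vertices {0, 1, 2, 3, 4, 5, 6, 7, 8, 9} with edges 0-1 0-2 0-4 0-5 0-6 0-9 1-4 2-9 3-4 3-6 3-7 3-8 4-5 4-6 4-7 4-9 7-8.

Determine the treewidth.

A width-2 tree decomposition is:
Bags: B1 = {0, 4, 5}  B2 = {0, 4, 9}  B3 = {0, 2, 9}  B4 = {0, 4, 6}  B5 = {0, 1, 4}  B6 = {3, 4, 6}  B7 = {3, 4, 7}  B8 = {3, 7, 8}
Tree: B1–B2, B2–B3, B1–B4, B1–B5, B4–B6, B6–B7, B7–B8
Each bag holds 3 vertices, so the decomposition has width 2, which upper-bounds the treewidth. On the other hand G contains the 3-clique {3, 7, 8}. A clique must lie in a single bag of any decomposition, so no decomposition can have width below 2. Combining the bounds, tw(G) = 2.

2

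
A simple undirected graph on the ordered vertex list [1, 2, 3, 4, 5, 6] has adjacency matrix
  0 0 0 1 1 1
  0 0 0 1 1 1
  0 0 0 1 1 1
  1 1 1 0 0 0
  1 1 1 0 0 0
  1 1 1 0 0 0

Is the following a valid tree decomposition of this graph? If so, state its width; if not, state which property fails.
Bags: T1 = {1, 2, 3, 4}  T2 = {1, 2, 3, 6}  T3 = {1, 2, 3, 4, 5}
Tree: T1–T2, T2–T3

A tree decomposition must satisfy three properties: every vertex lies in some bag; for every edge, both endpoints lie together in some bag; and for every vertex, the bags containing it form a connected subtree. Here bags containing vertex 4 are not connected in the tree, so the decomposition is invalid.

No — bags containing vertex 4 are not connected in the tree.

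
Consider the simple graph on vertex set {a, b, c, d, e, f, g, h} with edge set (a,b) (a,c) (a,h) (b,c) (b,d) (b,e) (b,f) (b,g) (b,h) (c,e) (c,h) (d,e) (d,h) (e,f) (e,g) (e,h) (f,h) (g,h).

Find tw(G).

A width-3 tree decomposition is:
Bags: B1 = {b, c, e, h}  B2 = {a, b, c, h}  B3 = {b, d, e, h}  B4 = {b, e, f, h}  B5 = {b, e, g, h}
Tree: B1–B2, B1–B3, B3–B4, B3–B5
The largest bag has 4 vertices, giving width 3; this decomposition certifies tw(G) ≤ 3. For the lower bound, the 4 vertices {b, d, e, h} are pairwise adjacent, and any tree decomposition puts a clique entirely inside one bag — forcing width ≥ 3. Therefore the treewidth is 3.

3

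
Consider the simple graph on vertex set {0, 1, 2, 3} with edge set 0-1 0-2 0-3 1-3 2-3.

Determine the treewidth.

2

A width-2 tree decomposition is:
Bags: B1 = {0, 1, 3}  B2 = {0, 2, 3}
Tree: B1–B2
Each bag holds 3 vertices, so the decomposition has width 2, which upper-bounds the treewidth. For the lower bound, the 3 vertices {0, 1, 3} are pairwise adjacent, and any tree decomposition puts a clique entirely inside one bag — forcing width ≥ 2. Therefore the treewidth is 2.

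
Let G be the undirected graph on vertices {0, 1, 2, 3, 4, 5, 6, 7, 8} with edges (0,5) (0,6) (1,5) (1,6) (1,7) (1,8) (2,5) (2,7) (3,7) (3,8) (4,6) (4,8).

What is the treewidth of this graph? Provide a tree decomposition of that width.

Treewidth 3.
One optimal decomposition is:
Bags: B1 = {3, 4, 6, 8}  B2 = {1, 3, 6, 8}  B3 = {1, 3, 6, 7}  B4 = {0, 1, 6, 7}  B5 = {0, 1, 5, 7}  B6 = {0, 2, 5, 7}
Tree: B1–B2, B2–B3, B3–B4, B4–B5, B5–B6

The largest bag has 4 vertices, giving width 3; this decomposition certifies tw(G) ≤ 3. For the lower bound: the 4 vertex sets {3,4,8}, {6}, {1}, {0,2,5,7} are disjoint, each induces a connected subgraph, and every pair is joined by at least one edge of G. Contracting each set to a single vertex therefore yields K_{4} as a minor, and since treewidth is minor-monotone, tw(G) ≥ tw(K_{4}) = 3. Therefore the treewidth is 3.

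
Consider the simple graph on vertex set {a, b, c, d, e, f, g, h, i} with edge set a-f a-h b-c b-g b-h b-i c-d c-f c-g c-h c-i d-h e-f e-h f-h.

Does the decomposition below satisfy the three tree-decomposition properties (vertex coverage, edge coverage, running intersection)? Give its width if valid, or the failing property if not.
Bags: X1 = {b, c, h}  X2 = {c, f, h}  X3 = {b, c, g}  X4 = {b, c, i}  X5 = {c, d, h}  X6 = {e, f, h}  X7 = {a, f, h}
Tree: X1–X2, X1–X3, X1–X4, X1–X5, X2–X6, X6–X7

Every vertex of G appears in some bag (union = {a, b, c, d, e, f, g, h, i}); every edge is covered by a bag; and for each vertex v the set of bags containing v is connected in the bag tree. The decomposition is therefore valid. The largest bag has 3 vertices, so the width is 2.

Yes; width 2.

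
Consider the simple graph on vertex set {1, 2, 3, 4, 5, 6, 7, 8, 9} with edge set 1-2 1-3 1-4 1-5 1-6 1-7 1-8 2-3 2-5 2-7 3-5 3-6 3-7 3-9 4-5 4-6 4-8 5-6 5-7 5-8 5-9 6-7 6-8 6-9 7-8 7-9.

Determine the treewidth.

4

A width-4 tree decomposition is:
Bags: B1 = {1, 3, 5, 6, 7}  B2 = {1, 2, 3, 5, 7}  B3 = {3, 5, 6, 7, 9}  B4 = {1, 5, 6, 7, 8}  B5 = {1, 4, 5, 6, 8}
Tree: B1–B2, B1–B3, B1–B4, B4–B5
The largest bag has 5 vertices, giving width 4; this decomposition certifies tw(G) ≤ 4. On the other hand G contains the 5-clique {1, 2, 3, 5, 7}. A clique must lie in a single bag of any decomposition, so no decomposition can have width below 4. Hence tw(G) = 4 exactly.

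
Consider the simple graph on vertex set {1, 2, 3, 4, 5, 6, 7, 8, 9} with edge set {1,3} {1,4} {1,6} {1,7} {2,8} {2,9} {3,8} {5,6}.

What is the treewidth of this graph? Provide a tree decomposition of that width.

Treewidth 1.
One optimal decomposition is:
Bags: B1 = {1, 6}  B2 = {1, 4}  B3 = {5, 6}  B4 = {1, 7}  B5 = {1, 3}  B6 = {3, 8}  B7 = {2, 8}  B8 = {2, 9}
Tree: B1–B2, B1–B3, B2–B4, B1–B5, B5–B6, B6–B7, B7–B8

Every bag has size at most 2, so the width is 2 − 1 = 1 and tw(G) ≤ 1. Any graph with an edge has treewidth ≥ 1, and G has the edge 6–1. Combining the bounds, tw(G) = 1.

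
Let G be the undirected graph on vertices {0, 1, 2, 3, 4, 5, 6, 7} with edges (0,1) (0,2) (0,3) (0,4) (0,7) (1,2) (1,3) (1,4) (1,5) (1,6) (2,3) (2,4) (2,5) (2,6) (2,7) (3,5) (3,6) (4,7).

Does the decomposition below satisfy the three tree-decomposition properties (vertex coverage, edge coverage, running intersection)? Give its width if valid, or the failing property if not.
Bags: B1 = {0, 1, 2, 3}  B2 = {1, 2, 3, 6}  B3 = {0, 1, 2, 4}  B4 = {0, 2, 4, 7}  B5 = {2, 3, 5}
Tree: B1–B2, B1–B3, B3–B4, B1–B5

A tree decomposition must satisfy three properties: every vertex lies in some bag; for every edge, both endpoints lie together in some bag; and for every vertex, the bags containing it form a connected subtree. Here edge (1,5) lies in no bag, so the decomposition is invalid.

No — edge (1,5) lies in no bag.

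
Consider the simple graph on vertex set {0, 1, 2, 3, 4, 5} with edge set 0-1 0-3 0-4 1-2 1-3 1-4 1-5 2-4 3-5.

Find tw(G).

A width-2 tree decomposition is:
Bags: B1 = {0, 1, 4}  B2 = {0, 1, 3}  B3 = {1, 3, 5}  B4 = {1, 2, 4}
Tree: B1–B2, B2–B3, B1–B4
The largest bag has 3 vertices, giving width 2; this decomposition certifies tw(G) ≤ 2. For the lower bound, the 3 vertices {0, 1, 3} are pairwise adjacent, and any tree decomposition puts a clique entirely inside one bag — forcing width ≥ 2. Combining the bounds, tw(G) = 2.

2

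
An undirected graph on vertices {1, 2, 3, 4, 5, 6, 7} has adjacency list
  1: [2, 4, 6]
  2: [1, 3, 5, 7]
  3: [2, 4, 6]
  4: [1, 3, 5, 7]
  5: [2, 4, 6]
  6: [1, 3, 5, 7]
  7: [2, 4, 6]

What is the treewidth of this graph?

3

A width-3 tree decomposition is:
Bags: B1 = {2, 4, 6, 7}  B2 = {1, 2, 4, 6}  B3 = {2, 4, 5, 6}  B4 = {2, 3, 4, 6}
Tree: B1–B2, B2–B3, B3–B4
Every bag has size at most 4, so the width is 4 − 1 = 3 and tw(G) ≤ 3. For the lower bound: the 4 vertex sets {2,7}, {1,6}, {4}, {5} are disjoint, each induces a connected subgraph, and every pair is joined by at least one edge of G. Contracting each set to a single vertex therefore yields K_{4} as a minor, and since treewidth is minor-monotone, tw(G) ≥ tw(K_{4}) = 3. The upper and lower bounds meet at 3, so that is the treewidth.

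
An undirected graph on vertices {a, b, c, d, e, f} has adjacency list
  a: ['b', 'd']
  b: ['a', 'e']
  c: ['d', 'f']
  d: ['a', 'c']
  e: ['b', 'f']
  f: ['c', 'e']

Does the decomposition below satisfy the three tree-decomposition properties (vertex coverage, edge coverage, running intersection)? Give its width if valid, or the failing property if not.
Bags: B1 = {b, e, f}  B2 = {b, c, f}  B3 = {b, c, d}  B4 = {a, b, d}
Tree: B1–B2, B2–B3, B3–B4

Every vertex of G appears in some bag (union = {a, b, c, d, e, f}); every edge is covered by a bag; and for each vertex v the set of bags containing v is connected in the bag tree. The decomposition is therefore valid. The largest bag has 3 vertices, so the width is 2.

Yes; width 2.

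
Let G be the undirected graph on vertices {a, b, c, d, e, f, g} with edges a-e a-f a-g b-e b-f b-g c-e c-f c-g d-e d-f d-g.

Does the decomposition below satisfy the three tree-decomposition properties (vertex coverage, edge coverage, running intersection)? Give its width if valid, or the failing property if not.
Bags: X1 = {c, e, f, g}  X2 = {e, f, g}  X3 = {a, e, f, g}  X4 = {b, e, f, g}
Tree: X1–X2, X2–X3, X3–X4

A tree decomposition must satisfy three properties: every vertex lies in some bag; for every edge, both endpoints lie together in some bag; and for every vertex, the bags containing it form a connected subtree. Here vertex d appears in no bag, so the decomposition is invalid.

No — vertex d appears in no bag.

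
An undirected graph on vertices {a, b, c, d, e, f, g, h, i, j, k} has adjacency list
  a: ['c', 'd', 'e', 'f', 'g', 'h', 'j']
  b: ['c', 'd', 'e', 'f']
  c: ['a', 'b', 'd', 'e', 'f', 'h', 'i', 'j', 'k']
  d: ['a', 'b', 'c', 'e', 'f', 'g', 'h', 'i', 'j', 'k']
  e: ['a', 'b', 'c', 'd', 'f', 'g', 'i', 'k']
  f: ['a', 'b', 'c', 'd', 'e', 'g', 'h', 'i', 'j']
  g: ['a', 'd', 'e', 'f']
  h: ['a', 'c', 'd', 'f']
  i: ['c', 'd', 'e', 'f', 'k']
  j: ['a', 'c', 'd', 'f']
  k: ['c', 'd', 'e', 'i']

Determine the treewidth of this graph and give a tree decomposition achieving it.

Treewidth 4.
One such decomposition:
Bags: B1 = {b, c, d, e, f}  B2 = {c, d, e, f, i}  B3 = {a, c, d, e, f}  B4 = {a, c, d, f, j}  B5 = {c, d, e, i, k}  B6 = {a, c, d, f, h}  B7 = {a, d, e, f, g}
Tree: B1–B2, B2–B3, B3–B4, B2–B5, B3–B6, B3–B7

The largest bag has 5 vertices, giving width 4; this decomposition certifies tw(G) ≤ 4. For the lower bound, the 5 vertices {a, d, e, f, g} are pairwise adjacent, and any tree decomposition puts a clique entirely inside one bag — forcing width ≥ 4. Therefore the treewidth is 4.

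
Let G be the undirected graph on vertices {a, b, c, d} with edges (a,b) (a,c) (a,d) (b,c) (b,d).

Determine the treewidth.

A width-2 tree decomposition is:
Bags: B1 = {a, b, d}  B2 = {a, b, c}
Tree: B1–B2
Every bag has size at most 3, so the width is 3 − 1 = 2 and tw(G) ≤ 2. On the other hand G contains the 3-clique {a, b, d}. A clique must lie in a single bag of any decomposition, so no decomposition can have width below 2. Combining the bounds, tw(G) = 2.

2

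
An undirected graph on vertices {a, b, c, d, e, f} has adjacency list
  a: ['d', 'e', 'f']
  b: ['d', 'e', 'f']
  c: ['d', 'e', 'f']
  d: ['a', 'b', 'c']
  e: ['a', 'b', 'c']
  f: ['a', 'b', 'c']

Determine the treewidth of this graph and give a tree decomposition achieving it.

The largest bag has 4 vertices, giving width 3; this decomposition certifies tw(G) ≤ 3. For the lower bound: the 4 vertex sets {a,e}, {b,d}, {c}, {f} are disjoint, each induces a connected subgraph, and every pair is joined by at least one edge of G. Contracting each set to a single vertex therefore yields K_{4} as a minor, and since treewidth is minor-monotone, tw(G) ≥ tw(K_{4}) = 3. The upper and lower bounds meet at 3, so that is the treewidth.

Treewidth 3.
Bags: B1 = {a, b, c, e}  B2 = {a, b, c, d}  B3 = {a, b, c, f}
Tree: B1–B2, B2–B3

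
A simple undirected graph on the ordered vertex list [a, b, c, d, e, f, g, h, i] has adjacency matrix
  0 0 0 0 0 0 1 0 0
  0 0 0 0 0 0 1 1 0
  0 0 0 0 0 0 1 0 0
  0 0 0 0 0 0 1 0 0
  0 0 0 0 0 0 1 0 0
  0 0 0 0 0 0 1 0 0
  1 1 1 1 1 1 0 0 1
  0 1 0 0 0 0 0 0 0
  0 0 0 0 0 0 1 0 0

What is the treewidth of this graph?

1

A width-1 tree decomposition is:
Bags: B1 = {b, g}  B2 = {f, g}  B3 = {g, i}  B4 = {a, g}  B5 = {e, g}  B6 = {b, h}  B7 = {d, g}  B8 = {c, g}
Tree: B1–B2, B2–B3, B2–B4, B4–B5, B1–B6, B1–B7, B7–B8
Every bag has size at most 2, so the width is 2 − 1 = 1 and tw(G) ≤ 1. Any graph with an edge has treewidth ≥ 1, and G has the edge b–g. The upper and lower bounds meet at 1, so that is the treewidth.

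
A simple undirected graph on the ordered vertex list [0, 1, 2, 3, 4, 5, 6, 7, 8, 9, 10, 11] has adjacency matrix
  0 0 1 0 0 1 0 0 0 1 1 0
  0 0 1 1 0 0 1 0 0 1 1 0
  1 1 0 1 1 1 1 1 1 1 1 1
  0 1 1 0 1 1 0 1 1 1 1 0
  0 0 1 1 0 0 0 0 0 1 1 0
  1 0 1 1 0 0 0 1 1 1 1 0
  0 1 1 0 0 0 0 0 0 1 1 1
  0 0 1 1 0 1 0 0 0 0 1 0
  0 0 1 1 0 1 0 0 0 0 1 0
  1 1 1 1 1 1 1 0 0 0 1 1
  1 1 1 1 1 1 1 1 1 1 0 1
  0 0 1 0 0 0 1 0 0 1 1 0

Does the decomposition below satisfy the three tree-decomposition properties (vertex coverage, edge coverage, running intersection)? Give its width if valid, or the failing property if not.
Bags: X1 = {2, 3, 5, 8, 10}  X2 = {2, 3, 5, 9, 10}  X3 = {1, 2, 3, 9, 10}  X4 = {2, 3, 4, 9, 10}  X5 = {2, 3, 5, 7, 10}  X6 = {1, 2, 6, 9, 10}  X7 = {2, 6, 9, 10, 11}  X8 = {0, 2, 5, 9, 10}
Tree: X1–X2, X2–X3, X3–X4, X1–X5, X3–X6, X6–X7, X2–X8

Yes; width 4.

Every vertex of G appears in some bag (union = {0, 1, 2, 3, 4, 5, 6, 7, 8, 9, 10, 11}); every edge is covered by a bag; and for each vertex v the set of bags containing v is connected in the bag tree. The decomposition is therefore valid. The largest bag has 5 vertices, so the width is 4.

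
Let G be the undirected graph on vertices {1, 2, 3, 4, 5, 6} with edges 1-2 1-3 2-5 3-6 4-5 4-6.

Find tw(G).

2

A width-2 tree decomposition is:
Bags: B1 = {1, 3, 6}  B2 = {1, 2, 6}  B3 = {2, 5, 6}  B4 = {4, 5, 6}
Tree: B1–B2, B2–B3, B3–B4
Each bag holds 3 vertices, so the decomposition has width 2, which upper-bounds the treewidth. For the lower bound, G contains the cycle 6–3–1–2–5–4–6, so G is not a forest; only forests have treewidth ≤ 1, hence tw(G) ≥ 2. Therefore the treewidth is 2.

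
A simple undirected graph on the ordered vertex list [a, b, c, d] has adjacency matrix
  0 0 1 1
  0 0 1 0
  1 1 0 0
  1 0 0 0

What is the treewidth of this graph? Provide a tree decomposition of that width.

Treewidth 1.
One optimal decomposition is:
Bags: B1 = {a, c}  B2 = {b, c}  B3 = {a, d}
Tree: B1–B2, B1–B3

Each bag holds 2 vertices, so the decomposition has width 1, which upper-bounds the treewidth. G has an edge, so its treewidth is at least 1. Therefore the treewidth is 1.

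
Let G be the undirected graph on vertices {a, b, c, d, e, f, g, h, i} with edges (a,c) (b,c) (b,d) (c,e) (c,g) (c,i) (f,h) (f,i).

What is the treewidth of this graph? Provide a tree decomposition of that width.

Every bag has size at most 2, so the width is 2 − 1 = 1 and tw(G) ≤ 1. Any graph with an edge has treewidth ≥ 1, and G has the edge e–c. The upper and lower bounds meet at 1, so that is the treewidth.

Treewidth 1.
Bags: B1 = {c, e}  B2 = {b, c}  B3 = {c, g}  B4 = {b, d}  B5 = {c, i}  B6 = {a, c}  B7 = {f, i}  B8 = {f, h}
Tree: B1–B2, B1–B3, B2–B4, B1–B5, B2–B6, B5–B7, B7–B8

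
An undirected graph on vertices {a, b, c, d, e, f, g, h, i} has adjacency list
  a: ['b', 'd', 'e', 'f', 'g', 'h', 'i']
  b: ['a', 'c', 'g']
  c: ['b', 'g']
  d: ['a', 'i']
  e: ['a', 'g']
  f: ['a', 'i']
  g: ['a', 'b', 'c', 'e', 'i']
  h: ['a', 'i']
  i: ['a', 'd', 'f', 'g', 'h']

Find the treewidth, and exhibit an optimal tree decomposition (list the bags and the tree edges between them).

Treewidth 2.
One such decomposition:
Bags: B1 = {a, g, i}  B2 = {a, f, i}  B3 = {a, h, i}  B4 = {a, b, g}  B5 = {a, d, i}  B6 = {a, e, g}  B7 = {b, c, g}
Tree: B1–B2, B2–B3, B1–B4, B2–B5, B1–B6, B4–B7

Each bag holds 3 vertices, so the decomposition has width 2, which upper-bounds the treewidth. For the lower bound, the 3 vertices {b, c, g} are pairwise adjacent, and any tree decomposition puts a clique entirely inside one bag — forcing width ≥ 2. The upper and lower bounds meet at 2, so that is the treewidth.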